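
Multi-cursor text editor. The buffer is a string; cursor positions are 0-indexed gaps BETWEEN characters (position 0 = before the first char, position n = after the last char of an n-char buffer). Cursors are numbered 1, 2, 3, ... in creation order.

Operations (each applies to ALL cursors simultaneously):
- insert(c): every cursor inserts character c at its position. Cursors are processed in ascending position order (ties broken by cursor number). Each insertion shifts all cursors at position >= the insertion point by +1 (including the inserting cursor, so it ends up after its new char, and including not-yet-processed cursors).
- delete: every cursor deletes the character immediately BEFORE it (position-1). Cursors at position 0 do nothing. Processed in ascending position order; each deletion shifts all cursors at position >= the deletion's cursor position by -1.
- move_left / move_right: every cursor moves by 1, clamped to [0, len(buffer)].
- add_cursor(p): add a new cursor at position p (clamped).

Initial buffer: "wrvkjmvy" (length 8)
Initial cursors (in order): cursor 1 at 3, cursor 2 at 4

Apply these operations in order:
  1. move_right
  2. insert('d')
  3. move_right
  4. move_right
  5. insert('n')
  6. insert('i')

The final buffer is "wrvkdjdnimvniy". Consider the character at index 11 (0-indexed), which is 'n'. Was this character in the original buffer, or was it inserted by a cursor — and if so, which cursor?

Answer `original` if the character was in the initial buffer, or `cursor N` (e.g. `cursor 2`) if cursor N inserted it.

Answer: cursor 2

Derivation:
After op 1 (move_right): buffer="wrvkjmvy" (len 8), cursors c1@4 c2@5, authorship ........
After op 2 (insert('d')): buffer="wrvkdjdmvy" (len 10), cursors c1@5 c2@7, authorship ....1.2...
After op 3 (move_right): buffer="wrvkdjdmvy" (len 10), cursors c1@6 c2@8, authorship ....1.2...
After op 4 (move_right): buffer="wrvkdjdmvy" (len 10), cursors c1@7 c2@9, authorship ....1.2...
After op 5 (insert('n')): buffer="wrvkdjdnmvny" (len 12), cursors c1@8 c2@11, authorship ....1.21..2.
After op 6 (insert('i')): buffer="wrvkdjdnimvniy" (len 14), cursors c1@9 c2@13, authorship ....1.211..22.
Authorship (.=original, N=cursor N): . . . . 1 . 2 1 1 . . 2 2 .
Index 11: author = 2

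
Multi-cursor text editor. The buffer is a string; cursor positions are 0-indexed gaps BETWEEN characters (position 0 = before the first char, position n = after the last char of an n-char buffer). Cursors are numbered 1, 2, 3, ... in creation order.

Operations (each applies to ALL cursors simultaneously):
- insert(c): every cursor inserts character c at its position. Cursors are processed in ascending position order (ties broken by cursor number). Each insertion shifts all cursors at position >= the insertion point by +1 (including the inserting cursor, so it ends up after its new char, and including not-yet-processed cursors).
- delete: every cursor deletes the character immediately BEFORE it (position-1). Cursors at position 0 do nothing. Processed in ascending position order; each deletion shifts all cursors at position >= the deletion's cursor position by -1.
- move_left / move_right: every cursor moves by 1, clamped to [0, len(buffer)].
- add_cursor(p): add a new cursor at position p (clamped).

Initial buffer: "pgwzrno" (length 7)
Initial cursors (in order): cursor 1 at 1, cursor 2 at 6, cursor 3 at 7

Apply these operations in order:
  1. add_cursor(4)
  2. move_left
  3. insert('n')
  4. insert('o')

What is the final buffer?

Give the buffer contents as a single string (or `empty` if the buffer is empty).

Answer: nopgwnozrnonnoo

Derivation:
After op 1 (add_cursor(4)): buffer="pgwzrno" (len 7), cursors c1@1 c4@4 c2@6 c3@7, authorship .......
After op 2 (move_left): buffer="pgwzrno" (len 7), cursors c1@0 c4@3 c2@5 c3@6, authorship .......
After op 3 (insert('n')): buffer="npgwnzrnnno" (len 11), cursors c1@1 c4@5 c2@8 c3@10, authorship 1...4..2.3.
After op 4 (insert('o')): buffer="nopgwnozrnonnoo" (len 15), cursors c1@2 c4@7 c2@11 c3@14, authorship 11...44..22.33.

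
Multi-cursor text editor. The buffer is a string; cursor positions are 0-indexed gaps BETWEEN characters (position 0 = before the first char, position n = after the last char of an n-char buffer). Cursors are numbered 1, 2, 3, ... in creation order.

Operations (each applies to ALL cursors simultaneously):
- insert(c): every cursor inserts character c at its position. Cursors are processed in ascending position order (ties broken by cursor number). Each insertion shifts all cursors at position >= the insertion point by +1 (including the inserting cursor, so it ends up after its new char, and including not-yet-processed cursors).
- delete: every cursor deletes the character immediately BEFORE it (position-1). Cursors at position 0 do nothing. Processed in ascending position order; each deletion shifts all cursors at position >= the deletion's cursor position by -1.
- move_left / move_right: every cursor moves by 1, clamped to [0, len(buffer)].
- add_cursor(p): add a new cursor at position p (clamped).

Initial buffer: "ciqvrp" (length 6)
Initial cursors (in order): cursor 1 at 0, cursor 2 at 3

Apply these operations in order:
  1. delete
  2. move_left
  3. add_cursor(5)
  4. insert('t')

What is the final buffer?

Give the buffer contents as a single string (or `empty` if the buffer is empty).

Answer: tctivrpt

Derivation:
After op 1 (delete): buffer="civrp" (len 5), cursors c1@0 c2@2, authorship .....
After op 2 (move_left): buffer="civrp" (len 5), cursors c1@0 c2@1, authorship .....
After op 3 (add_cursor(5)): buffer="civrp" (len 5), cursors c1@0 c2@1 c3@5, authorship .....
After op 4 (insert('t')): buffer="tctivrpt" (len 8), cursors c1@1 c2@3 c3@8, authorship 1.2....3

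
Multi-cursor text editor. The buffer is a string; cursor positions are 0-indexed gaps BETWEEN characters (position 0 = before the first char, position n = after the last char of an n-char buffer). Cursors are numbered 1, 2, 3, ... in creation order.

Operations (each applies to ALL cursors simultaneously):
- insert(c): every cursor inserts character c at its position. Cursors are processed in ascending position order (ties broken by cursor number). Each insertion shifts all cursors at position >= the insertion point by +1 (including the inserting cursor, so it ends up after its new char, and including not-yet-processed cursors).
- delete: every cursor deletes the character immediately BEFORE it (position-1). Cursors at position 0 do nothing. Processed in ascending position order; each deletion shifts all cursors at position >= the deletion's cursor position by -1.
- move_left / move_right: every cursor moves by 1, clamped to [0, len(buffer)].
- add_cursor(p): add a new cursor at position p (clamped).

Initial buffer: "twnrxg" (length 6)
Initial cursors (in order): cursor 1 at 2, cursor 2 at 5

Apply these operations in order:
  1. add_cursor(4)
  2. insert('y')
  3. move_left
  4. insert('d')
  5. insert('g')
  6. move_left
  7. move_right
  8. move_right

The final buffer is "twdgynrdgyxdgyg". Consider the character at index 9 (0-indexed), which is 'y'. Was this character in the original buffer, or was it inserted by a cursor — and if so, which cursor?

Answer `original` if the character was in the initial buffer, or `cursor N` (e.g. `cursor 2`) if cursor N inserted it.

Answer: cursor 3

Derivation:
After op 1 (add_cursor(4)): buffer="twnrxg" (len 6), cursors c1@2 c3@4 c2@5, authorship ......
After op 2 (insert('y')): buffer="twynryxyg" (len 9), cursors c1@3 c3@6 c2@8, authorship ..1..3.2.
After op 3 (move_left): buffer="twynryxyg" (len 9), cursors c1@2 c3@5 c2@7, authorship ..1..3.2.
After op 4 (insert('d')): buffer="twdynrdyxdyg" (len 12), cursors c1@3 c3@7 c2@10, authorship ..11..33.22.
After op 5 (insert('g')): buffer="twdgynrdgyxdgyg" (len 15), cursors c1@4 c3@9 c2@13, authorship ..111..333.222.
After op 6 (move_left): buffer="twdgynrdgyxdgyg" (len 15), cursors c1@3 c3@8 c2@12, authorship ..111..333.222.
After op 7 (move_right): buffer="twdgynrdgyxdgyg" (len 15), cursors c1@4 c3@9 c2@13, authorship ..111..333.222.
After op 8 (move_right): buffer="twdgynrdgyxdgyg" (len 15), cursors c1@5 c3@10 c2@14, authorship ..111..333.222.
Authorship (.=original, N=cursor N): . . 1 1 1 . . 3 3 3 . 2 2 2 .
Index 9: author = 3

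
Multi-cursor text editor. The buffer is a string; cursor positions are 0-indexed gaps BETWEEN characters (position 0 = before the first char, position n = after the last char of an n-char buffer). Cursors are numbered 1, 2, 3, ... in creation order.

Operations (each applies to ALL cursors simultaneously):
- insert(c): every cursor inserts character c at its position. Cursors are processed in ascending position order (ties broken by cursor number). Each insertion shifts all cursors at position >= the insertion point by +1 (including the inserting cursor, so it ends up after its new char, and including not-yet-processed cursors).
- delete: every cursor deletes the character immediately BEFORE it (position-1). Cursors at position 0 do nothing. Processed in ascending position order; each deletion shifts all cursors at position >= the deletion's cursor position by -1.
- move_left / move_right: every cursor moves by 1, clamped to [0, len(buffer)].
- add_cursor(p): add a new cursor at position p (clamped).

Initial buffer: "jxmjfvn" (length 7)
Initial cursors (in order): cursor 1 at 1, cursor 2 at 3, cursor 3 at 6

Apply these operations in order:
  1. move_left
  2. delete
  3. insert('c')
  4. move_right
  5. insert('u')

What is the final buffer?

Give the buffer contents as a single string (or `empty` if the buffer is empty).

Answer: cjucmujcvun

Derivation:
After op 1 (move_left): buffer="jxmjfvn" (len 7), cursors c1@0 c2@2 c3@5, authorship .......
After op 2 (delete): buffer="jmjvn" (len 5), cursors c1@0 c2@1 c3@3, authorship .....
After op 3 (insert('c')): buffer="cjcmjcvn" (len 8), cursors c1@1 c2@3 c3@6, authorship 1.2..3..
After op 4 (move_right): buffer="cjcmjcvn" (len 8), cursors c1@2 c2@4 c3@7, authorship 1.2..3..
After op 5 (insert('u')): buffer="cjucmujcvun" (len 11), cursors c1@3 c2@6 c3@10, authorship 1.12.2.3.3.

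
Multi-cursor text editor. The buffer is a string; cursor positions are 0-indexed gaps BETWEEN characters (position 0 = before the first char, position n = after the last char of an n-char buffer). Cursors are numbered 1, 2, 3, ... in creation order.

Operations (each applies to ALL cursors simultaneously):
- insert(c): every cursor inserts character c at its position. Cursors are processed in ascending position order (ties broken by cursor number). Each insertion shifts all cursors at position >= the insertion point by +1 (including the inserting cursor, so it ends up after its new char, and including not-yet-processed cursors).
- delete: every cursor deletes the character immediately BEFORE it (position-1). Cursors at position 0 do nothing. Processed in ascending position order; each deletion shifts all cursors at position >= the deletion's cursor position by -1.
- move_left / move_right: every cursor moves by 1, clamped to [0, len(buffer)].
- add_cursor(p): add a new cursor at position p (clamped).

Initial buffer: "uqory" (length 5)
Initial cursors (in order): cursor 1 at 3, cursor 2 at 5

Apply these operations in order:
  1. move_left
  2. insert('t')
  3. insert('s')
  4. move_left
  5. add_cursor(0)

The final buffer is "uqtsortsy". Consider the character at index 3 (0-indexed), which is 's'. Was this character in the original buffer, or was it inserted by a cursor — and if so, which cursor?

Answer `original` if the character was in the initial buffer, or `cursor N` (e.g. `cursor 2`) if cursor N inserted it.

After op 1 (move_left): buffer="uqory" (len 5), cursors c1@2 c2@4, authorship .....
After op 2 (insert('t')): buffer="uqtorty" (len 7), cursors c1@3 c2@6, authorship ..1..2.
After op 3 (insert('s')): buffer="uqtsortsy" (len 9), cursors c1@4 c2@8, authorship ..11..22.
After op 4 (move_left): buffer="uqtsortsy" (len 9), cursors c1@3 c2@7, authorship ..11..22.
After op 5 (add_cursor(0)): buffer="uqtsortsy" (len 9), cursors c3@0 c1@3 c2@7, authorship ..11..22.
Authorship (.=original, N=cursor N): . . 1 1 . . 2 2 .
Index 3: author = 1

Answer: cursor 1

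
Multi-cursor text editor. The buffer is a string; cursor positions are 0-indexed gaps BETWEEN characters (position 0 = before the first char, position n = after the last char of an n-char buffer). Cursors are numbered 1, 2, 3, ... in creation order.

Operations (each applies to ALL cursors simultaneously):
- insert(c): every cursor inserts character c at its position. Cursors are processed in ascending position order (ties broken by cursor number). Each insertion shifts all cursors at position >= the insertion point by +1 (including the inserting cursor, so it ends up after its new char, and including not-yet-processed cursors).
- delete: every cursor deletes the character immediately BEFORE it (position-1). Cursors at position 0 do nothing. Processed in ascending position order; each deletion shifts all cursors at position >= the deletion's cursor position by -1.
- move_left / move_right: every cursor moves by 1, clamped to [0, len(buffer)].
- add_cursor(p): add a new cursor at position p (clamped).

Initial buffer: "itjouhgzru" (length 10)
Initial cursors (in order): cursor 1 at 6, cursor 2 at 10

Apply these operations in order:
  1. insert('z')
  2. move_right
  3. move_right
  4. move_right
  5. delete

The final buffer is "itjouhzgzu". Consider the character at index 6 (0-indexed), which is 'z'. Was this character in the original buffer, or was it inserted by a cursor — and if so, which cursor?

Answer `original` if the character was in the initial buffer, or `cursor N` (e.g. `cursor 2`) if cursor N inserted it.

After op 1 (insert('z')): buffer="itjouhzgzruz" (len 12), cursors c1@7 c2@12, authorship ......1....2
After op 2 (move_right): buffer="itjouhzgzruz" (len 12), cursors c1@8 c2@12, authorship ......1....2
After op 3 (move_right): buffer="itjouhzgzruz" (len 12), cursors c1@9 c2@12, authorship ......1....2
After op 4 (move_right): buffer="itjouhzgzruz" (len 12), cursors c1@10 c2@12, authorship ......1....2
After op 5 (delete): buffer="itjouhzgzu" (len 10), cursors c1@9 c2@10, authorship ......1...
Authorship (.=original, N=cursor N): . . . . . . 1 . . .
Index 6: author = 1

Answer: cursor 1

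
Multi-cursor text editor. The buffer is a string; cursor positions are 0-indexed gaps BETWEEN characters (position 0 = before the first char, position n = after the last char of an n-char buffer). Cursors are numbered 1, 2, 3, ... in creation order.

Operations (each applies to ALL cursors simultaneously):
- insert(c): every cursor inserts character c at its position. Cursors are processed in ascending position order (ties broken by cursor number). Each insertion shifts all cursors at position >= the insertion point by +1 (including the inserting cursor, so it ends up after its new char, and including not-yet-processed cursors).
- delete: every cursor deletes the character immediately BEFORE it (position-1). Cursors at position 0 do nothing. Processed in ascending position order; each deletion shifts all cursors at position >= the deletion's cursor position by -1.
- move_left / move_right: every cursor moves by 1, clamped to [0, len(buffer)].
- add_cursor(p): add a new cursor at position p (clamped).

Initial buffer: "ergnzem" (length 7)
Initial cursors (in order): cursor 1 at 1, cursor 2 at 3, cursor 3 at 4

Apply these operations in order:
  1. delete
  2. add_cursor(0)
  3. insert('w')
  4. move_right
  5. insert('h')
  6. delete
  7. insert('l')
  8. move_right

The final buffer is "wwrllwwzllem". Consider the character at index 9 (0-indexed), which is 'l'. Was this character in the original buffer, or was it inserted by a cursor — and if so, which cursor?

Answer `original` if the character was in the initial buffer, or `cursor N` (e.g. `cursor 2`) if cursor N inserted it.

After op 1 (delete): buffer="rzem" (len 4), cursors c1@0 c2@1 c3@1, authorship ....
After op 2 (add_cursor(0)): buffer="rzem" (len 4), cursors c1@0 c4@0 c2@1 c3@1, authorship ....
After op 3 (insert('w')): buffer="wwrwwzem" (len 8), cursors c1@2 c4@2 c2@5 c3@5, authorship 14.23...
After op 4 (move_right): buffer="wwrwwzem" (len 8), cursors c1@3 c4@3 c2@6 c3@6, authorship 14.23...
After op 5 (insert('h')): buffer="wwrhhwwzhhem" (len 12), cursors c1@5 c4@5 c2@10 c3@10, authorship 14.1423.23..
After op 6 (delete): buffer="wwrwwzem" (len 8), cursors c1@3 c4@3 c2@6 c3@6, authorship 14.23...
After op 7 (insert('l')): buffer="wwrllwwzllem" (len 12), cursors c1@5 c4@5 c2@10 c3@10, authorship 14.1423.23..
After op 8 (move_right): buffer="wwrllwwzllem" (len 12), cursors c1@6 c4@6 c2@11 c3@11, authorship 14.1423.23..
Authorship (.=original, N=cursor N): 1 4 . 1 4 2 3 . 2 3 . .
Index 9: author = 3

Answer: cursor 3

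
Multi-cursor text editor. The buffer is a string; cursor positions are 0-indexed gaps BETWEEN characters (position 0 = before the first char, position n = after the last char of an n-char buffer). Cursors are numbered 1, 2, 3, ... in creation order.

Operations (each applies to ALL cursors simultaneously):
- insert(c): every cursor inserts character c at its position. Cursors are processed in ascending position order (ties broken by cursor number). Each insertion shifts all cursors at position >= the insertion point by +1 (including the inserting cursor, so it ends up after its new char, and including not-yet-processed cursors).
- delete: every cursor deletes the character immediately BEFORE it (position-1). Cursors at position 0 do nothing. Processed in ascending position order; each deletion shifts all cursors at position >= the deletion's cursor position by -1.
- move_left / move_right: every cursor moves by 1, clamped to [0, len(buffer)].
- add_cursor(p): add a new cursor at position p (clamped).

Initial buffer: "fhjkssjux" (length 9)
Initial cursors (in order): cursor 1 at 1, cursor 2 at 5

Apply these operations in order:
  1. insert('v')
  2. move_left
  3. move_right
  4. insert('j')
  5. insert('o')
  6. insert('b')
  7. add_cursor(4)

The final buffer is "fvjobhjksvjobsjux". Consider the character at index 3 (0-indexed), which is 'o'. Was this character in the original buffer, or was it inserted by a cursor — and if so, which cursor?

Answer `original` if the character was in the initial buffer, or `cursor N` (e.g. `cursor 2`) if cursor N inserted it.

Answer: cursor 1

Derivation:
After op 1 (insert('v')): buffer="fvhjksvsjux" (len 11), cursors c1@2 c2@7, authorship .1....2....
After op 2 (move_left): buffer="fvhjksvsjux" (len 11), cursors c1@1 c2@6, authorship .1....2....
After op 3 (move_right): buffer="fvhjksvsjux" (len 11), cursors c1@2 c2@7, authorship .1....2....
After op 4 (insert('j')): buffer="fvjhjksvjsjux" (len 13), cursors c1@3 c2@9, authorship .11....22....
After op 5 (insert('o')): buffer="fvjohjksvjosjux" (len 15), cursors c1@4 c2@11, authorship .111....222....
After op 6 (insert('b')): buffer="fvjobhjksvjobsjux" (len 17), cursors c1@5 c2@13, authorship .1111....2222....
After op 7 (add_cursor(4)): buffer="fvjobhjksvjobsjux" (len 17), cursors c3@4 c1@5 c2@13, authorship .1111....2222....
Authorship (.=original, N=cursor N): . 1 1 1 1 . . . . 2 2 2 2 . . . .
Index 3: author = 1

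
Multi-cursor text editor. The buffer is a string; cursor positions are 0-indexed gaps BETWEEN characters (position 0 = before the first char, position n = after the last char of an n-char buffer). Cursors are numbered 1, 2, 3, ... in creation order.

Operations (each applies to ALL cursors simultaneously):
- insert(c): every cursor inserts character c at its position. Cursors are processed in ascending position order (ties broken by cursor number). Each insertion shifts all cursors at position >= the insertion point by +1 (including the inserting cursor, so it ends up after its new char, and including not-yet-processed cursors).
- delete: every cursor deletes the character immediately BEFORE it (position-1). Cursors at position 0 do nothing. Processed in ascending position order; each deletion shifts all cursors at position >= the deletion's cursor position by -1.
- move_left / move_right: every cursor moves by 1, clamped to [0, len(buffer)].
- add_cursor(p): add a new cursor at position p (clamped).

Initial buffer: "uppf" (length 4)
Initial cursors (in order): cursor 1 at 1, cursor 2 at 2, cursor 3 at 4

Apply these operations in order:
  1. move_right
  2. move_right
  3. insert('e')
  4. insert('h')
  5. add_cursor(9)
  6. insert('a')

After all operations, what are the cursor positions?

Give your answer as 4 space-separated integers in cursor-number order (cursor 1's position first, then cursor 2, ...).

After op 1 (move_right): buffer="uppf" (len 4), cursors c1@2 c2@3 c3@4, authorship ....
After op 2 (move_right): buffer="uppf" (len 4), cursors c1@3 c2@4 c3@4, authorship ....
After op 3 (insert('e')): buffer="uppefee" (len 7), cursors c1@4 c2@7 c3@7, authorship ...1.23
After op 4 (insert('h')): buffer="uppehfeehh" (len 10), cursors c1@5 c2@10 c3@10, authorship ...11.2323
After op 5 (add_cursor(9)): buffer="uppehfeehh" (len 10), cursors c1@5 c4@9 c2@10 c3@10, authorship ...11.2323
After op 6 (insert('a')): buffer="uppehafeehahaa" (len 14), cursors c1@6 c4@11 c2@14 c3@14, authorship ...111.2324323

Answer: 6 14 14 11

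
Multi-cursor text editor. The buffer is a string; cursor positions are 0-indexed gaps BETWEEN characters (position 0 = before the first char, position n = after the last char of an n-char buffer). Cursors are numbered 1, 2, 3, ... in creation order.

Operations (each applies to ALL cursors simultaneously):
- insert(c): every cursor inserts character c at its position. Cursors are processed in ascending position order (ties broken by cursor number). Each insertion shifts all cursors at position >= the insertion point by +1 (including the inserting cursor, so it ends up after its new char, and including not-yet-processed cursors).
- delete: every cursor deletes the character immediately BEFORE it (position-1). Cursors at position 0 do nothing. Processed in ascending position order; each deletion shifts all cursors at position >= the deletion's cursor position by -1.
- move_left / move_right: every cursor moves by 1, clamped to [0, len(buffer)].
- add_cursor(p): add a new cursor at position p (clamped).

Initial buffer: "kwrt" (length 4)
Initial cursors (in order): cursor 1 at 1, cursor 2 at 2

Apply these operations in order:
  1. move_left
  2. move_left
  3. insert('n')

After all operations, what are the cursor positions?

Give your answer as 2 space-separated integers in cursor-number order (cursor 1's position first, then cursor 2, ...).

After op 1 (move_left): buffer="kwrt" (len 4), cursors c1@0 c2@1, authorship ....
After op 2 (move_left): buffer="kwrt" (len 4), cursors c1@0 c2@0, authorship ....
After op 3 (insert('n')): buffer="nnkwrt" (len 6), cursors c1@2 c2@2, authorship 12....

Answer: 2 2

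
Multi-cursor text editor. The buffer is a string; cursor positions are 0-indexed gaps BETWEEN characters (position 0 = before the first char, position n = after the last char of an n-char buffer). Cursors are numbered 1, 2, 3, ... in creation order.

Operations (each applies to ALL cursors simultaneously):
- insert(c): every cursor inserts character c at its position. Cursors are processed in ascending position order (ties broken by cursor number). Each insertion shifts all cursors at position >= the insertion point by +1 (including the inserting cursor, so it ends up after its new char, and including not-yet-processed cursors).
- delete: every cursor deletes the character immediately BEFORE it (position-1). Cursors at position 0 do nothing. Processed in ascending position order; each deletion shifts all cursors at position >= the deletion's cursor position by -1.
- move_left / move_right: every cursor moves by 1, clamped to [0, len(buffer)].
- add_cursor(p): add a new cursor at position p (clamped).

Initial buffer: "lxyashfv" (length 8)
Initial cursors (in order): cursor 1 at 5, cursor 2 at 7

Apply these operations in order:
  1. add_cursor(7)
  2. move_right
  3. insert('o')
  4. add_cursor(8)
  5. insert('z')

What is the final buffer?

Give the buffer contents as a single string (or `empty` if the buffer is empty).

After op 1 (add_cursor(7)): buffer="lxyashfv" (len 8), cursors c1@5 c2@7 c3@7, authorship ........
After op 2 (move_right): buffer="lxyashfv" (len 8), cursors c1@6 c2@8 c3@8, authorship ........
After op 3 (insert('o')): buffer="lxyashofvoo" (len 11), cursors c1@7 c2@11 c3@11, authorship ......1..23
After op 4 (add_cursor(8)): buffer="lxyashofvoo" (len 11), cursors c1@7 c4@8 c2@11 c3@11, authorship ......1..23
After op 5 (insert('z')): buffer="lxyashozfzvoozz" (len 15), cursors c1@8 c4@10 c2@15 c3@15, authorship ......11.4.2323

Answer: lxyashozfzvoozz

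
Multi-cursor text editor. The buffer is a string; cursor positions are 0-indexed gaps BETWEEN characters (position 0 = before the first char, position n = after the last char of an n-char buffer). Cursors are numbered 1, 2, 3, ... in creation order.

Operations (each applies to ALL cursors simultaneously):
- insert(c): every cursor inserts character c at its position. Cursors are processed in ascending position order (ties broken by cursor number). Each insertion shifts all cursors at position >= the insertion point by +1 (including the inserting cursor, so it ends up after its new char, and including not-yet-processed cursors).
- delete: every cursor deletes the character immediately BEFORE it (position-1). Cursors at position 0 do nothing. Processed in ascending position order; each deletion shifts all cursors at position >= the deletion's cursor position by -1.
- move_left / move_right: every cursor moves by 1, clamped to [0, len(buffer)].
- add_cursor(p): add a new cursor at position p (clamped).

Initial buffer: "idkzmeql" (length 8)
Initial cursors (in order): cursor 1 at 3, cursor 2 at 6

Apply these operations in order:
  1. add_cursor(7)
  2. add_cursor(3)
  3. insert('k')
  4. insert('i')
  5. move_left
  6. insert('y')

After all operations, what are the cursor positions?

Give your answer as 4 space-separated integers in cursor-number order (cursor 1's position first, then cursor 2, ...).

After op 1 (add_cursor(7)): buffer="idkzmeql" (len 8), cursors c1@3 c2@6 c3@7, authorship ........
After op 2 (add_cursor(3)): buffer="idkzmeql" (len 8), cursors c1@3 c4@3 c2@6 c3@7, authorship ........
After op 3 (insert('k')): buffer="idkkkzmekqkl" (len 12), cursors c1@5 c4@5 c2@9 c3@11, authorship ...14...2.3.
After op 4 (insert('i')): buffer="idkkkiizmekiqkil" (len 16), cursors c1@7 c4@7 c2@12 c3@15, authorship ...1414...22.33.
After op 5 (move_left): buffer="idkkkiizmekiqkil" (len 16), cursors c1@6 c4@6 c2@11 c3@14, authorship ...1414...22.33.
After op 6 (insert('y')): buffer="idkkkiyyizmekyiqkyil" (len 20), cursors c1@8 c4@8 c2@14 c3@18, authorship ...141144...222.333.

Answer: 8 14 18 8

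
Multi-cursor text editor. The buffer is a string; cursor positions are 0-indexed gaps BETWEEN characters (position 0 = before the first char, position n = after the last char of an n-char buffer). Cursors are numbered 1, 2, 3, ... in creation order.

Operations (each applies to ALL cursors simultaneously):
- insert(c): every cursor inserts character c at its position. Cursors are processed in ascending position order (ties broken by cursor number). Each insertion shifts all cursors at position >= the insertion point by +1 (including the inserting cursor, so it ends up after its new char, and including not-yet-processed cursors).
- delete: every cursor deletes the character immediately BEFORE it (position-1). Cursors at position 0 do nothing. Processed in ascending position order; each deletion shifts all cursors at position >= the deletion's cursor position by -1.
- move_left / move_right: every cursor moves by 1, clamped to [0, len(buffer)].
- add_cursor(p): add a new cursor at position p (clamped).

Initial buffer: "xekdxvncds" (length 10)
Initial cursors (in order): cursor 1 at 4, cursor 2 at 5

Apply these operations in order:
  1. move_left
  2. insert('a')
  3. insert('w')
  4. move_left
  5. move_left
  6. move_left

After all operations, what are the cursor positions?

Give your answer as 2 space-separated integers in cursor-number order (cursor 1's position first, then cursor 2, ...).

After op 1 (move_left): buffer="xekdxvncds" (len 10), cursors c1@3 c2@4, authorship ..........
After op 2 (insert('a')): buffer="xekadaxvncds" (len 12), cursors c1@4 c2@6, authorship ...1.2......
After op 3 (insert('w')): buffer="xekawdawxvncds" (len 14), cursors c1@5 c2@8, authorship ...11.22......
After op 4 (move_left): buffer="xekawdawxvncds" (len 14), cursors c1@4 c2@7, authorship ...11.22......
After op 5 (move_left): buffer="xekawdawxvncds" (len 14), cursors c1@3 c2@6, authorship ...11.22......
After op 6 (move_left): buffer="xekawdawxvncds" (len 14), cursors c1@2 c2@5, authorship ...11.22......

Answer: 2 5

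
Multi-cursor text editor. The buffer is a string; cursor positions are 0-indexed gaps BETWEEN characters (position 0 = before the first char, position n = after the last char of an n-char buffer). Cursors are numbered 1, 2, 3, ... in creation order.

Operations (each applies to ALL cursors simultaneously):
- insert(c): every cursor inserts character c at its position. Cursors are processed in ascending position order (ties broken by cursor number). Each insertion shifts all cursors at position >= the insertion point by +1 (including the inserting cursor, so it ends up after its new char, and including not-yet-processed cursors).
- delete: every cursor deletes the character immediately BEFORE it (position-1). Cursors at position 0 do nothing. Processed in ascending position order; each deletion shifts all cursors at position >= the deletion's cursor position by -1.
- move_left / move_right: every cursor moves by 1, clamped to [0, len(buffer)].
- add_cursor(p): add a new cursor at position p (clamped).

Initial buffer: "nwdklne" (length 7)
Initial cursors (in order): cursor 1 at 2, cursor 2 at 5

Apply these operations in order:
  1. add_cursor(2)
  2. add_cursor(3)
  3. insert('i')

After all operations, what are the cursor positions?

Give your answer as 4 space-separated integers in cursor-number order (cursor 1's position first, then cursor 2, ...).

After op 1 (add_cursor(2)): buffer="nwdklne" (len 7), cursors c1@2 c3@2 c2@5, authorship .......
After op 2 (add_cursor(3)): buffer="nwdklne" (len 7), cursors c1@2 c3@2 c4@3 c2@5, authorship .......
After op 3 (insert('i')): buffer="nwiidikline" (len 11), cursors c1@4 c3@4 c4@6 c2@9, authorship ..13.4..2..

Answer: 4 9 4 6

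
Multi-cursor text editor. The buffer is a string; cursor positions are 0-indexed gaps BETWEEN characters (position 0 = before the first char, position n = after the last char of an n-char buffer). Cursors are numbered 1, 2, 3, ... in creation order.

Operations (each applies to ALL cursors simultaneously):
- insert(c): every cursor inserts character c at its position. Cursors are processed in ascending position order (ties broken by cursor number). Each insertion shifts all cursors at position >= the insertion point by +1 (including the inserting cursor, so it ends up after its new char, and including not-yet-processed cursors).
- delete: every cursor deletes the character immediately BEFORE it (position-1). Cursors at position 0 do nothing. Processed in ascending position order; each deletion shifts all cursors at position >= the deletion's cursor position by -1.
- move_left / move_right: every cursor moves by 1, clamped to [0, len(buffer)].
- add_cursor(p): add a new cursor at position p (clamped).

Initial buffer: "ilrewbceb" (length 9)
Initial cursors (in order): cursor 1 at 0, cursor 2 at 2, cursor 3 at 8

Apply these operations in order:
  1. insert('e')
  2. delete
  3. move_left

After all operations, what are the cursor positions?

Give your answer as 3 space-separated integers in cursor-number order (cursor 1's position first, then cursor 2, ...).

After op 1 (insert('e')): buffer="eilerewbceeb" (len 12), cursors c1@1 c2@4 c3@11, authorship 1..2......3.
After op 2 (delete): buffer="ilrewbceb" (len 9), cursors c1@0 c2@2 c3@8, authorship .........
After op 3 (move_left): buffer="ilrewbceb" (len 9), cursors c1@0 c2@1 c3@7, authorship .........

Answer: 0 1 7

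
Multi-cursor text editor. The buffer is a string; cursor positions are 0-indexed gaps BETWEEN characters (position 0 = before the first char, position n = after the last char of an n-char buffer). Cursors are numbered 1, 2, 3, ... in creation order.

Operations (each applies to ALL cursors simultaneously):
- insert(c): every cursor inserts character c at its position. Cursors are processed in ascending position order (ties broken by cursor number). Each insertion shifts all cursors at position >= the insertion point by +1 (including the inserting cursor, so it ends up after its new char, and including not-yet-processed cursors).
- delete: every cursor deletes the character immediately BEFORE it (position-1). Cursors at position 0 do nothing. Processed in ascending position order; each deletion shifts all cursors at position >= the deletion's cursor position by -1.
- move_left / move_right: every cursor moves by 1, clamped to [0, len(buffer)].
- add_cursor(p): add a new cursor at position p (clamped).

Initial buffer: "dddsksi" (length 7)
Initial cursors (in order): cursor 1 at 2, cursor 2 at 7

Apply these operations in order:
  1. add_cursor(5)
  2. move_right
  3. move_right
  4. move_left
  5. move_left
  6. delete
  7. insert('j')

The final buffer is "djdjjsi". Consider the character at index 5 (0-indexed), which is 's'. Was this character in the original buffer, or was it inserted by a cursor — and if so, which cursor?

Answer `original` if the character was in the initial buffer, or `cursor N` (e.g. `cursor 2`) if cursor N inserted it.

After op 1 (add_cursor(5)): buffer="dddsksi" (len 7), cursors c1@2 c3@5 c2@7, authorship .......
After op 2 (move_right): buffer="dddsksi" (len 7), cursors c1@3 c3@6 c2@7, authorship .......
After op 3 (move_right): buffer="dddsksi" (len 7), cursors c1@4 c2@7 c3@7, authorship .......
After op 4 (move_left): buffer="dddsksi" (len 7), cursors c1@3 c2@6 c3@6, authorship .......
After op 5 (move_left): buffer="dddsksi" (len 7), cursors c1@2 c2@5 c3@5, authorship .......
After op 6 (delete): buffer="ddsi" (len 4), cursors c1@1 c2@2 c3@2, authorship ....
After op 7 (insert('j')): buffer="djdjjsi" (len 7), cursors c1@2 c2@5 c3@5, authorship .1.23..
Authorship (.=original, N=cursor N): . 1 . 2 3 . .
Index 5: author = original

Answer: original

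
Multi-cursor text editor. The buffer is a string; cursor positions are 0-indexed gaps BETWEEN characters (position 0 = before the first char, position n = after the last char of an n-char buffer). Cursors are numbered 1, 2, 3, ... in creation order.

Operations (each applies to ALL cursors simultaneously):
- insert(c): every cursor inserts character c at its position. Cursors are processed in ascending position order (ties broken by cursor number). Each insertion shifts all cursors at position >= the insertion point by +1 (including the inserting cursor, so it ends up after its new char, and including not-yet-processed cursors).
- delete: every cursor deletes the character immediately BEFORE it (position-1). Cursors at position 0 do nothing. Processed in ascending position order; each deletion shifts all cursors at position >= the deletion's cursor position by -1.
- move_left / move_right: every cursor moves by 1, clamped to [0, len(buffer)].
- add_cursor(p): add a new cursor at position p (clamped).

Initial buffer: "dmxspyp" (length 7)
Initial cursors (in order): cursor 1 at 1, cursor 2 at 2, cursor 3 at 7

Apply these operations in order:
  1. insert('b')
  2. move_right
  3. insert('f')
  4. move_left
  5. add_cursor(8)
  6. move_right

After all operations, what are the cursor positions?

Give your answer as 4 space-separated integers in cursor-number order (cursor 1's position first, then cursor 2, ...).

After op 1 (insert('b')): buffer="dbmbxspypb" (len 10), cursors c1@2 c2@4 c3@10, authorship .1.2.....3
After op 2 (move_right): buffer="dbmbxspypb" (len 10), cursors c1@3 c2@5 c3@10, authorship .1.2.....3
After op 3 (insert('f')): buffer="dbmfbxfspypbf" (len 13), cursors c1@4 c2@7 c3@13, authorship .1.12.2....33
After op 4 (move_left): buffer="dbmfbxfspypbf" (len 13), cursors c1@3 c2@6 c3@12, authorship .1.12.2....33
After op 5 (add_cursor(8)): buffer="dbmfbxfspypbf" (len 13), cursors c1@3 c2@6 c4@8 c3@12, authorship .1.12.2....33
After op 6 (move_right): buffer="dbmfbxfspypbf" (len 13), cursors c1@4 c2@7 c4@9 c3@13, authorship .1.12.2....33

Answer: 4 7 13 9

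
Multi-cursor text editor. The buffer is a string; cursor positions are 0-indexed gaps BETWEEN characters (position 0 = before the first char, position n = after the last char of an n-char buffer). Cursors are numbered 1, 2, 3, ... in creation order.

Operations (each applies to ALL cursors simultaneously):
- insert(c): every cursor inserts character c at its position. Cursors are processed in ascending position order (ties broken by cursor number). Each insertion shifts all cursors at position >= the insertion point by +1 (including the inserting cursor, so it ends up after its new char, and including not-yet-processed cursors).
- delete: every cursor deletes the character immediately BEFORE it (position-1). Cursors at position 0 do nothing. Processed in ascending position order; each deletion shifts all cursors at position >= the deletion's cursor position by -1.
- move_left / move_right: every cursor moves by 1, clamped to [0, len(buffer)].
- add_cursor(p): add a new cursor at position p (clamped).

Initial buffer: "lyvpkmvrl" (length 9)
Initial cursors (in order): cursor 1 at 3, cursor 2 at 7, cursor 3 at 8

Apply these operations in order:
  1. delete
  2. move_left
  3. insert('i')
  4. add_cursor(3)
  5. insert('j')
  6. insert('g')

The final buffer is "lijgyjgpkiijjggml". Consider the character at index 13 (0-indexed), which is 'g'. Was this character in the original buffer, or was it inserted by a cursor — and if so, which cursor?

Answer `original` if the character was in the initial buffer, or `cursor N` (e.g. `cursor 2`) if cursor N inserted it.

After op 1 (delete): buffer="lypkml" (len 6), cursors c1@2 c2@5 c3@5, authorship ......
After op 2 (move_left): buffer="lypkml" (len 6), cursors c1@1 c2@4 c3@4, authorship ......
After op 3 (insert('i')): buffer="liypkiiml" (len 9), cursors c1@2 c2@7 c3@7, authorship .1...23..
After op 4 (add_cursor(3)): buffer="liypkiiml" (len 9), cursors c1@2 c4@3 c2@7 c3@7, authorship .1...23..
After op 5 (insert('j')): buffer="lijyjpkiijjml" (len 13), cursors c1@3 c4@5 c2@11 c3@11, authorship .11.4..2323..
After op 6 (insert('g')): buffer="lijgyjgpkiijjggml" (len 17), cursors c1@4 c4@7 c2@15 c3@15, authorship .111.44..232323..
Authorship (.=original, N=cursor N): . 1 1 1 . 4 4 . . 2 3 2 3 2 3 . .
Index 13: author = 2

Answer: cursor 2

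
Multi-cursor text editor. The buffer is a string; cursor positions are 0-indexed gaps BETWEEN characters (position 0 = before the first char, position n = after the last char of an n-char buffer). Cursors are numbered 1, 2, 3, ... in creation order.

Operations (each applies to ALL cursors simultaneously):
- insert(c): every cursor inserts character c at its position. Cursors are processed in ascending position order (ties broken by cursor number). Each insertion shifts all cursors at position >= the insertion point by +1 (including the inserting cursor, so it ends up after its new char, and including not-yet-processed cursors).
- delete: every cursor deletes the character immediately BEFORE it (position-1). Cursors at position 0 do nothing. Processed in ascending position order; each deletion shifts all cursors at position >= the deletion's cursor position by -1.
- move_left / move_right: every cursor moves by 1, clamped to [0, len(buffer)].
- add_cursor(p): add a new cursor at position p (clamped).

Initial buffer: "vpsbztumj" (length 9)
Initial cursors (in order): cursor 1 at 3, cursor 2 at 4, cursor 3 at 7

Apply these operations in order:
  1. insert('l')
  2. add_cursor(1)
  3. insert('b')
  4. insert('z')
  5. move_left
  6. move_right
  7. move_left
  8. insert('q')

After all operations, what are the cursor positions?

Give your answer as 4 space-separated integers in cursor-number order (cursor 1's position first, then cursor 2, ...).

Answer: 9 14 21 3

Derivation:
After op 1 (insert('l')): buffer="vpslblztulmj" (len 12), cursors c1@4 c2@6 c3@10, authorship ...1.2...3..
After op 2 (add_cursor(1)): buffer="vpslblztulmj" (len 12), cursors c4@1 c1@4 c2@6 c3@10, authorship ...1.2...3..
After op 3 (insert('b')): buffer="vbpslbblbztulbmj" (len 16), cursors c4@2 c1@6 c2@9 c3@14, authorship .4..11.22...33..
After op 4 (insert('z')): buffer="vbzpslbzblbzztulbzmj" (len 20), cursors c4@3 c1@8 c2@12 c3@18, authorship .44..111.222...333..
After op 5 (move_left): buffer="vbzpslbzblbzztulbzmj" (len 20), cursors c4@2 c1@7 c2@11 c3@17, authorship .44..111.222...333..
After op 6 (move_right): buffer="vbzpslbzblbzztulbzmj" (len 20), cursors c4@3 c1@8 c2@12 c3@18, authorship .44..111.222...333..
After op 7 (move_left): buffer="vbzpslbzblbzztulbzmj" (len 20), cursors c4@2 c1@7 c2@11 c3@17, authorship .44..111.222...333..
After op 8 (insert('q')): buffer="vbqzpslbqzblbqzztulbqzmj" (len 24), cursors c4@3 c1@9 c2@14 c3@21, authorship .444..1111.2222...3333..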